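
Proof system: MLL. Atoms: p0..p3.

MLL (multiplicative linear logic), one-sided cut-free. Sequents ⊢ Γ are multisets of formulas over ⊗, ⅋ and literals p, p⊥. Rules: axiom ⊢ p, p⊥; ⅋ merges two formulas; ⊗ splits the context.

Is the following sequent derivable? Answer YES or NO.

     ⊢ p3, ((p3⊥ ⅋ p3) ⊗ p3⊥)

Derivation trace:
[⊗]  ⊢ p3, ((p3⊥ ⅋ p3) ⊗ p3⊥)
  [⅋]  ⊢ (p3⊥ ⅋ p3)
    [Ax]  ⊢ p3, p3⊥
  [Ax]  ⊢ p3, p3⊥

Result: YES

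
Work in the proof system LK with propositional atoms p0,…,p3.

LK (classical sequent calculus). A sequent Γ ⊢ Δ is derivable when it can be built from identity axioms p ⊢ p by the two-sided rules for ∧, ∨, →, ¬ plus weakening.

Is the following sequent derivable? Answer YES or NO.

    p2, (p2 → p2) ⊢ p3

Truth-table refutation:
  v=0000: Γ:[p2=F, (p2 → p2)=T] Δ:[p3=F] refutes=False
  v=0001: Γ:[p2=F, (p2 → p2)=T] Δ:[p3=T] refutes=False
  v=0010: Γ:[p2=T, (p2 → p2)=T] Δ:[p3=F] refutes=True  ← countermodel

Result: NO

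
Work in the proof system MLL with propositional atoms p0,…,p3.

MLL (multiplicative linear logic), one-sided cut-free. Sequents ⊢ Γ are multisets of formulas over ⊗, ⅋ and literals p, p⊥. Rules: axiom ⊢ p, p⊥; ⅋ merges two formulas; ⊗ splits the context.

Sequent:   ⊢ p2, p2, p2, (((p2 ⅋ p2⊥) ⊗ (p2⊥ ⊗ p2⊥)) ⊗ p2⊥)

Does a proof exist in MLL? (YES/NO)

Proof tree:
[⊗]  ⊢ p2, p2, p2, (((p2 ⅋ p2⊥) ⊗ (p2⊥ ⊗ p2⊥)) ⊗ p2⊥)
  [⊗]  ⊢ p2, p2, ((p2 ⅋ p2⊥) ⊗ (p2⊥ ⊗ p2⊥))
    [⅋]  ⊢ (p2 ⅋ p2⊥)
      [Ax]  ⊢ p2, p2⊥
    [⊗]  ⊢ p2, p2, (p2⊥ ⊗ p2⊥)
      [Ax]  ⊢ p2, p2⊥
      [Ax]  ⊢ p2, p2⊥
  [Ax]  ⊢ p2, p2⊥

Result: YES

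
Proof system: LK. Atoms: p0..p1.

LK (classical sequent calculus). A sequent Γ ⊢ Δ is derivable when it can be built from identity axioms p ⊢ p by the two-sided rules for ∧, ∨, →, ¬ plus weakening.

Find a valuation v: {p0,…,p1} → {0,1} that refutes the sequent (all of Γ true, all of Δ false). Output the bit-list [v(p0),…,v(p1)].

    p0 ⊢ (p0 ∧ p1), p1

Search for a countermodel by truth-table:
  v=00: Γ:[p0=F] Δ:[(p0 ∧ p1)=F, p1=F] refutes=False
  v=01: Γ:[p0=F] Δ:[(p0 ∧ p1)=F, p1=T] refutes=False
  v=10: Γ:[p0=T] Δ:[(p0 ∧ p1)=F, p1=F] refutes=True  ← countermodel

Result: [1, 0]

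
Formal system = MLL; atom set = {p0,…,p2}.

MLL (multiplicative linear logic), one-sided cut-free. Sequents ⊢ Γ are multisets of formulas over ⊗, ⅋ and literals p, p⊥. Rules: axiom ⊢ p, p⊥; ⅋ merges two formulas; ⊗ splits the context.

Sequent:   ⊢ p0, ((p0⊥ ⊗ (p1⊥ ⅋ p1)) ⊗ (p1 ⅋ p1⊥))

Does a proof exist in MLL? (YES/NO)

Derivation (root first):
[⊗]  ⊢ p0, ((p0⊥ ⊗ (p1⊥ ⅋ p1)) ⊗ (p1 ⅋ p1⊥))
  [⊗]  ⊢ p0, (p0⊥ ⊗ (p1⊥ ⅋ p1))
    [Ax]  ⊢ p0, p0⊥
    [⅋]  ⊢ (p1⊥ ⅋ p1)
      [Ax]  ⊢ p1, p1⊥
  [⅋]  ⊢ (p1 ⅋ p1⊥)
    [Ax]  ⊢ p1, p1⊥

Result: YES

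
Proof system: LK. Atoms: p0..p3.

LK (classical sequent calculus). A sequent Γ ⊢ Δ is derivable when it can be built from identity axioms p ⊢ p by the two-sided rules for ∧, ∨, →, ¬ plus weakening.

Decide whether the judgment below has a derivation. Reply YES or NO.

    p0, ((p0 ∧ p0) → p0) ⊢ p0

Derivation trace:
[→L] p0, ((p0 ∧ p0) → p0) ⊢ p0
  [∧R] p0 ⊢ (p0 ∧ p0)
    [Ax] p0 ⊢ p0
    [Ax] p0 ⊢ p0
  [Ax] p0 ⊢ p0

Result: YES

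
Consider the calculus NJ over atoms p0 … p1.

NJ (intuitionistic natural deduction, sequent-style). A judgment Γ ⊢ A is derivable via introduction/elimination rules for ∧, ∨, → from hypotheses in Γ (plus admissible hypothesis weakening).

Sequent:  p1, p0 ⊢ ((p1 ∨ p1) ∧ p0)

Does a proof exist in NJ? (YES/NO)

Derivation trace:
[∧I] p1, p0 ⊢ ((p1 ∨ p1) ∧ p0)
  [∨I₂] p1 ⊢ (p1 ∨ p1)
    [Ax] p1 ⊢ p1
  [Ax] p0 ⊢ p0

Result: YES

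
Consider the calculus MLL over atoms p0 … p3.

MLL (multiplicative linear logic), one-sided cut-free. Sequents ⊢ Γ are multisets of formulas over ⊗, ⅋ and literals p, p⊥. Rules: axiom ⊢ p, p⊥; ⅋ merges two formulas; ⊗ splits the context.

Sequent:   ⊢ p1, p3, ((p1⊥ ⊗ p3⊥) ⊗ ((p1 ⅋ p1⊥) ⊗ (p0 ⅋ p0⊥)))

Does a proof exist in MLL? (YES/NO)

Derivation (root first):
[⊗]  ⊢ p1, p3, ((p1⊥ ⊗ p3⊥) ⊗ ((p1 ⅋ p1⊥) ⊗ (p0 ⅋ p0⊥)))
  [⊗]  ⊢ p1, p3, (p1⊥ ⊗ p3⊥)
    [Ax]  ⊢ p1, p1⊥
    [Ax]  ⊢ p3, p3⊥
  [⊗]  ⊢ ((p1 ⅋ p1⊥) ⊗ (p0 ⅋ p0⊥))
    [⅋]  ⊢ (p1 ⅋ p1⊥)
      [Ax]  ⊢ p1, p1⊥
    [⅋]  ⊢ (p0 ⅋ p0⊥)
      [Ax]  ⊢ p0, p0⊥

Result: YES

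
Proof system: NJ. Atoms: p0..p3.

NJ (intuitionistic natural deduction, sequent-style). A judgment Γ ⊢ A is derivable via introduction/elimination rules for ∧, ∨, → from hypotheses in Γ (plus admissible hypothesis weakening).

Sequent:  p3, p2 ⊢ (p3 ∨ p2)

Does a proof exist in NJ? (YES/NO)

Derivation (root first):
[Wk] p3, p2 ⊢ (p3 ∨ p2)
  [∨I₁] p3 ⊢ (p3 ∨ p2)
    [Ax] p3 ⊢ p3

Result: YES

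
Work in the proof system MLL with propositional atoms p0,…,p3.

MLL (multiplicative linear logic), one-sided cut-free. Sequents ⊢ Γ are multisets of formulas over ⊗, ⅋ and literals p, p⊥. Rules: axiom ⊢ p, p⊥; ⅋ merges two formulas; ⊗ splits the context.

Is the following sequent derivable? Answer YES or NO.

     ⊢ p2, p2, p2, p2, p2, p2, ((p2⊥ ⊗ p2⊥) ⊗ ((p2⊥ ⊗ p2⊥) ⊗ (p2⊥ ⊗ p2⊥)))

Derivation trace:
[⊗]  ⊢ p2, p2, p2, p2, p2, p2, ((p2⊥ ⊗ p2⊥) ⊗ ((p2⊥ ⊗ p2⊥) ⊗ (p2⊥ ⊗ p2⊥)))
  [⊗]  ⊢ p2, p2, (p2⊥ ⊗ p2⊥)
    [Ax]  ⊢ p2, p2⊥
    [Ax]  ⊢ p2, p2⊥
  [⊗]  ⊢ p2, p2, p2, p2, ((p2⊥ ⊗ p2⊥) ⊗ (p2⊥ ⊗ p2⊥))
    [⊗]  ⊢ p2, p2, (p2⊥ ⊗ p2⊥)
      [Ax]  ⊢ p2, p2⊥
      [Ax]  ⊢ p2, p2⊥
    [⊗]  ⊢ p2, p2, (p2⊥ ⊗ p2⊥)
      [Ax]  ⊢ p2, p2⊥
      [Ax]  ⊢ p2, p2⊥

Result: YES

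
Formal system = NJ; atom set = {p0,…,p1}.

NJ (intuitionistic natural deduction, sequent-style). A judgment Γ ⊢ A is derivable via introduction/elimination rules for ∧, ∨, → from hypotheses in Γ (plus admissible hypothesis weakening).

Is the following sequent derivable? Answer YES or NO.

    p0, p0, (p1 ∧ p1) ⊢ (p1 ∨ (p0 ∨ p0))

Proof tree:
[Wk] p0, p0, (p1 ∧ p1) ⊢ (p1 ∨ (p0 ∨ p0))
  [∨I₂] p0, p0 ⊢ (p1 ∨ (p0 ∨ p0))
    [∨I₁] p0, p0 ⊢ (p0 ∨ p0)
      [Wk] p0, p0 ⊢ p0
        [Ax] p0 ⊢ p0

Result: YES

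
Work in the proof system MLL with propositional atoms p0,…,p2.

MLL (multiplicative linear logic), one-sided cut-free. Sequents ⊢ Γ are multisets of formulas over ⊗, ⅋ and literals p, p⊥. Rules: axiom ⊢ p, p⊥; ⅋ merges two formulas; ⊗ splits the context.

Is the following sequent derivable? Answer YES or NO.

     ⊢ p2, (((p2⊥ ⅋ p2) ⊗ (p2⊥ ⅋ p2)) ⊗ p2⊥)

Derivation trace:
[⊗]  ⊢ p2, (((p2⊥ ⅋ p2) ⊗ (p2⊥ ⅋ p2)) ⊗ p2⊥)
  [⊗]  ⊢ ((p2⊥ ⅋ p2) ⊗ (p2⊥ ⅋ p2))
    [⅋]  ⊢ (p2⊥ ⅋ p2)
      [Ax]  ⊢ p2, p2⊥
    [⅋]  ⊢ (p2⊥ ⅋ p2)
      [Ax]  ⊢ p2, p2⊥
  [Ax]  ⊢ p2, p2⊥

Result: YES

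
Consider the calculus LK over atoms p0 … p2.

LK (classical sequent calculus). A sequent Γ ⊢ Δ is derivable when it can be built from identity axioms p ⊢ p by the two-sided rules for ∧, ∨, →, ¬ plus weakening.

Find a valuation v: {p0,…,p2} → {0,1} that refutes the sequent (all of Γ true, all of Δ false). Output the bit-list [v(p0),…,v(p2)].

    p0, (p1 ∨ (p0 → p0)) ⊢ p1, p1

Truth-table refutation:
  v=000: Γ:[p0=F, (p1 ∨ (p0 → p0))=T] Δ:[p1=F, p1=F] refutes=False
  v=001: Γ:[p0=F, (p1 ∨ (p0 → p0))=T] Δ:[p1=F, p1=F] refutes=False
  v=010: Γ:[p0=F, (p1 ∨ (p0 → p0))=T] Δ:[p1=T, p1=T] refutes=False
  v=011: Γ:[p0=F, (p1 ∨ (p0 → p0))=T] Δ:[p1=T, p1=T] refutes=False
  v=100: Γ:[p0=T, (p1 ∨ (p0 → p0))=T] Δ:[p1=F, p1=F] refutes=True  ← countermodel

Result: [1, 0, 0]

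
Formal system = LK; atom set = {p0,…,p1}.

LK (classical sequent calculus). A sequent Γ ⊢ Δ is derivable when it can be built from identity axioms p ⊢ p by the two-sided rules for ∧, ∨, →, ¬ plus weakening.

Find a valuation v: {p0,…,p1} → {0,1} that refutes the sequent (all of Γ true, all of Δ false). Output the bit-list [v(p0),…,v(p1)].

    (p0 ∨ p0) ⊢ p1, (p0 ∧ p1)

Enumerate valuations to refute Γ ⊢ Δ:
  v=00: Γ:[(p0 ∨ p0)=F] Δ:[p1=F, (p0 ∧ p1)=F] refutes=False
  v=01: Γ:[(p0 ∨ p0)=F] Δ:[p1=T, (p0 ∧ p1)=F] refutes=False
  v=10: Γ:[(p0 ∨ p0)=T] Δ:[p1=F, (p0 ∧ p1)=F] refutes=True  ← countermodel

Result: [1, 0]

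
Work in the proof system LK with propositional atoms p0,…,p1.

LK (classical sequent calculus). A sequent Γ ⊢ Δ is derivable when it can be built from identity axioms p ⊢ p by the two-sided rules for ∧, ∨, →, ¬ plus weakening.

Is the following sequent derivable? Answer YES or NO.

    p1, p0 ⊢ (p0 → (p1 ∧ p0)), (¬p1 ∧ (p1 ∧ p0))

Proof tree:
[∧R] p1, p0 ⊢ (p0 → (p1 ∧ p0)), (¬p1 ∧ (p1 ∧ p0))
  [¬R]  ⊢ (p0 → (p1 ∧ p0)), ¬p1
    [→R] p1 ⊢ (p0 → (p1 ∧ p0))
      [∧R] p1, p0 ⊢ (p1 ∧ p0)
        [Ax] p1 ⊢ p1
        [Ax] p0 ⊢ p0
  [∧R] p1, p0 ⊢ (p1 ∧ p0)
    [Ax] p1 ⊢ p1
    [Ax] p0 ⊢ p0

Result: YES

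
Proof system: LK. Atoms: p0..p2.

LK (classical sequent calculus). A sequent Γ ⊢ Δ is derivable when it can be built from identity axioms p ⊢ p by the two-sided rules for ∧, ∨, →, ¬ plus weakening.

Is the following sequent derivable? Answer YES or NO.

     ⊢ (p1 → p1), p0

Derivation (root first):
[WR]  ⊢ (p1 → p1), p0
  [→R]  ⊢ (p1 → p1)
    [Ax] p1 ⊢ p1

Result: YES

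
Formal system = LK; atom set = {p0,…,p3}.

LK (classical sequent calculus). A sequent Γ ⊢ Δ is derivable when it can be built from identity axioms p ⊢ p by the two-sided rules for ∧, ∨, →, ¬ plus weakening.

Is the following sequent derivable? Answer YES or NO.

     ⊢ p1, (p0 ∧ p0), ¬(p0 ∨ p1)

Proof tree:
[¬R]  ⊢ p1, (p0 ∧ p0), ¬(p0 ∨ p1)
  [∨L] (p0 ∨ p1) ⊢ p1, (p0 ∧ p0)
    [∧R] p0 ⊢ (p0 ∧ p0)
      [Ax] p0 ⊢ p0
      [Ax] p0 ⊢ p0
    [Ax] p1 ⊢ p1

Result: YES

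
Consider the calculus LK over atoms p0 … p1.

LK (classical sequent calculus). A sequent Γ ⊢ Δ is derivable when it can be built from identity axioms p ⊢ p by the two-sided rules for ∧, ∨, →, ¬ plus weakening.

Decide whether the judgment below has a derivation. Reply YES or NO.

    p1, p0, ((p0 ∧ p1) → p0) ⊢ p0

Proof tree:
[→L] p1, p0, ((p0 ∧ p1) → p0) ⊢ p0
  [∧R] p1, p0 ⊢ (p0 ∧ p1)
    [WL] p0, p1 ⊢ p0
      [Ax] p0 ⊢ p0
    [Ax] p1 ⊢ p1
  [Ax] p0 ⊢ p0

Result: YES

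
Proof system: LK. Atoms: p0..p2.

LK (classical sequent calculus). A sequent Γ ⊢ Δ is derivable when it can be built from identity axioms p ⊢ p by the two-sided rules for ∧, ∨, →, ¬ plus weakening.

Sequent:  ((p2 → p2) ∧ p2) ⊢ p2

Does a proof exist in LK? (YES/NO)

Derivation trace:
[∧L] ((p2 → p2) ∧ p2) ⊢ p2
  [→L] p2, (p2 → p2) ⊢ p2
    [Ax] p2 ⊢ p2
    [WR] p2 ⊢ p2, p2
      [Ax] p2 ⊢ p2

Result: YES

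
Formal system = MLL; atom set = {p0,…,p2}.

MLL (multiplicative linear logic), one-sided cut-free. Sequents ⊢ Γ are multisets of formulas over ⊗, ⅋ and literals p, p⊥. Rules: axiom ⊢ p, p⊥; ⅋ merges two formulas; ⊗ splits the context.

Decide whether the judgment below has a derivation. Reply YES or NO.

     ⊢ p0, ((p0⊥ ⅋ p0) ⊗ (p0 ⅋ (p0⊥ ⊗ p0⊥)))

Derivation (root first):
[⊗]  ⊢ p0, ((p0⊥ ⅋ p0) ⊗ (p0 ⅋ (p0⊥ ⊗ p0⊥)))
  [⅋]  ⊢ (p0⊥ ⅋ p0)
    [Ax]  ⊢ p0, p0⊥
  [⅋]  ⊢ p0, (p0 ⅋ (p0⊥ ⊗ p0⊥))
    [⊗]  ⊢ p0, p0, (p0⊥ ⊗ p0⊥)
      [Ax]  ⊢ p0, p0⊥
      [Ax]  ⊢ p0, p0⊥

Result: YES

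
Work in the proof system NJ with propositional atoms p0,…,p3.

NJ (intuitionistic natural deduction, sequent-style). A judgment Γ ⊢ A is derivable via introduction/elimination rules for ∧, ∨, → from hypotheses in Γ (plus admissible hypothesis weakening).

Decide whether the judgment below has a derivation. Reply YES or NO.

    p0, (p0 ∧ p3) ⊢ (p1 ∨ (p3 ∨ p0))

Proof tree:
[∨I₂] p0, (p0 ∧ p3) ⊢ (p1 ∨ (p3 ∨ p0))
  [∨I₂] p0, (p0 ∧ p3) ⊢ (p3 ∨ p0)
    [Wk] p0, (p0 ∧ p3) ⊢ p0
      [Ax] p0 ⊢ p0

Result: YES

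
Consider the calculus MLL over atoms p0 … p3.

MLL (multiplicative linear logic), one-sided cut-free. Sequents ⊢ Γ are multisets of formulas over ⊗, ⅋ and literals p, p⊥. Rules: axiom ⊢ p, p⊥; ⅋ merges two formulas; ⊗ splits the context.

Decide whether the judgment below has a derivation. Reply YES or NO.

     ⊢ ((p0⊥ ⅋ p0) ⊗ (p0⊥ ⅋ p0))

Proof tree:
[⊗]  ⊢ ((p0⊥ ⅋ p0) ⊗ (p0⊥ ⅋ p0))
  [⅋]  ⊢ (p0⊥ ⅋ p0)
    [Ax]  ⊢ p0, p0⊥
  [⅋]  ⊢ (p0⊥ ⅋ p0)
    [Ax]  ⊢ p0, p0⊥

Result: YES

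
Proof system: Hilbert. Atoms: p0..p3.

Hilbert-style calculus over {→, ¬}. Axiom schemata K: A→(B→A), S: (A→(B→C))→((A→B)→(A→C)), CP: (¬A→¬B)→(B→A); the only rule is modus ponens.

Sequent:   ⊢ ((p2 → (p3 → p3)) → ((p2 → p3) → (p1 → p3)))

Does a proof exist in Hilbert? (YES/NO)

Search for a countermodel by truth-table:
  v=0000: Γ:[] Δ:[((p2 → (p3 → p3)) → ((p2 → p3) → (p1 → p3)))=T] refutes=False
  v=0001: Γ:[] Δ:[((p2 → (p3 → p3)) → ((p2 → p3) → (p1 → p3)))=T] refutes=False
  v=0010: Γ:[] Δ:[((p2 → (p3 → p3)) → ((p2 → p3) → (p1 → p3)))=T] refutes=False
  v=0011: Γ:[] Δ:[((p2 → (p3 → p3)) → ((p2 → p3) → (p1 → p3)))=T] refutes=False
  v=0100: Γ:[] Δ:[((p2 → (p3 → p3)) → ((p2 → p3) → (p1 → p3)))=F] refutes=True  ← countermodel

Result: NO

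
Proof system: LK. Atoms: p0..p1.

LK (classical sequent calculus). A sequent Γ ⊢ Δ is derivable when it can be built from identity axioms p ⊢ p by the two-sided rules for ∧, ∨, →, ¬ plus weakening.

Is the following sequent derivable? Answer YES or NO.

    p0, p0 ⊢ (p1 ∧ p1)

Search for a countermodel by truth-table:
  v=00: Γ:[p0=F, p0=F] Δ:[(p1 ∧ p1)=F] refutes=False
  v=01: Γ:[p0=F, p0=F] Δ:[(p1 ∧ p1)=T] refutes=False
  v=10: Γ:[p0=T, p0=T] Δ:[(p1 ∧ p1)=F] refutes=True  ← countermodel

Result: NO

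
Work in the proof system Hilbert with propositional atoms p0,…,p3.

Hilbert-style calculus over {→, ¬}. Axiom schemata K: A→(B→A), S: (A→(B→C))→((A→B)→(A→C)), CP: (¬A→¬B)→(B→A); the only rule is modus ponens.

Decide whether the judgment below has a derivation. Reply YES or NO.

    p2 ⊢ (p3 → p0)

Enumerate valuations to refute Γ ⊢ Δ:
  v=0000: Γ:[p2=F] Δ:[(p3 → p0)=T] refutes=False
  v=0001: Γ:[p2=F] Δ:[(p3 → p0)=F] refutes=False
  v=0010: Γ:[p2=T] Δ:[(p3 → p0)=T] refutes=False
  v=0011: Γ:[p2=T] Δ:[(p3 → p0)=F] refutes=True  ← countermodel

Result: NO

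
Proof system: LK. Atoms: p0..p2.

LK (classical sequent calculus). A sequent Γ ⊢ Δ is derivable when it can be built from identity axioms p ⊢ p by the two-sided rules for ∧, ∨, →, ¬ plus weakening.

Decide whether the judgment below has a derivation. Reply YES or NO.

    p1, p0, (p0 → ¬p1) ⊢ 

Proof tree:
[→L] p1, p0, (p0 → ¬p1) ⊢ 
  [WL] p0, p1 ⊢ p0
    [Ax] p0 ⊢ p0
  [¬L] p1, ¬p1 ⊢ 
    [Ax] p1 ⊢ p1

Result: YES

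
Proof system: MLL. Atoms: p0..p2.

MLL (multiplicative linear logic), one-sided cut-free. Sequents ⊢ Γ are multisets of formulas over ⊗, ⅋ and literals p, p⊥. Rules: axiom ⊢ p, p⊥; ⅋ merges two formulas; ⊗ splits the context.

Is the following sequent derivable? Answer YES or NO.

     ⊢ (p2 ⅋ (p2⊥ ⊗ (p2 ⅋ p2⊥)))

Derivation (root first):
[⅋]  ⊢ (p2 ⅋ (p2⊥ ⊗ (p2 ⅋ p2⊥)))
  [⊗]  ⊢ p2, (p2⊥ ⊗ (p2 ⅋ p2⊥))
    [Ax]  ⊢ p2, p2⊥
    [⅋]  ⊢ (p2 ⅋ p2⊥)
      [Ax]  ⊢ p2, p2⊥

Result: YES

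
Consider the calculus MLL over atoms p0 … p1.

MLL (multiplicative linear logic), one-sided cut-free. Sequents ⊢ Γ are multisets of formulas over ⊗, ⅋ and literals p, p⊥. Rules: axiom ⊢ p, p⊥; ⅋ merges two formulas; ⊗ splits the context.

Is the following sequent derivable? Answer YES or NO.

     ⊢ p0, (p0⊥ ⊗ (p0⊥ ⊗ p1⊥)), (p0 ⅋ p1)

Proof tree:
[⅋]  ⊢ p0, (p0⊥ ⊗ (p0⊥ ⊗ p1⊥)), (p0 ⅋ p1)
  [⊗]  ⊢ p0, p0, p1, (p0⊥ ⊗ (p0⊥ ⊗ p1⊥))
    [Ax]  ⊢ p0, p0⊥
    [⊗]  ⊢ p0, p1, (p0⊥ ⊗ p1⊥)
      [Ax]  ⊢ p0, p0⊥
      [Ax]  ⊢ p1, p1⊥

Result: YES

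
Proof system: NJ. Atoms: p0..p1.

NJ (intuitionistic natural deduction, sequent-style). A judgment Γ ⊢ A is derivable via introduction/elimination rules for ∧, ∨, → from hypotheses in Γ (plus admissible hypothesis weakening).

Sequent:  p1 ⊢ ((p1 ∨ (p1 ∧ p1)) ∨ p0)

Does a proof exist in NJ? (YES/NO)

Derivation trace:
[∨I₁] p1 ⊢ ((p1 ∨ (p1 ∧ p1)) ∨ p0)
  [∨I₂] p1 ⊢ (p1 ∨ (p1 ∧ p1))
    [∧I] p1 ⊢ (p1 ∧ p1)
      [Ax] p1 ⊢ p1
      [Ax] p1 ⊢ p1

Result: YES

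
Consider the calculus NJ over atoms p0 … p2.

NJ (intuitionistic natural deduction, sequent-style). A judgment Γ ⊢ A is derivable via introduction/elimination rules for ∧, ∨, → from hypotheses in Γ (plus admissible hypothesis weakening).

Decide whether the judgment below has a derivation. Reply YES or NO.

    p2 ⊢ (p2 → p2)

Proof tree:
[Wk] p2 ⊢ (p2 → p2)
  [→I]  ⊢ (p2 → p2)
    [Ax] p2 ⊢ p2

Result: YES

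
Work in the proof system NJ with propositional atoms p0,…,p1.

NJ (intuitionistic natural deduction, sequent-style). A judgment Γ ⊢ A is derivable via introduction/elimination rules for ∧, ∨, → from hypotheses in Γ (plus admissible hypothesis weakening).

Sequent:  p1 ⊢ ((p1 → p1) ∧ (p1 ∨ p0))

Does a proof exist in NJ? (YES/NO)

Derivation trace:
[∧I] p1 ⊢ ((p1 → p1) ∧ (p1 ∨ p0))
  [→I]  ⊢ (p1 → p1)
    [Ax] p1 ⊢ p1
  [∨I₁] p1 ⊢ (p1 ∨ p0)
    [Ax] p1 ⊢ p1

Result: YES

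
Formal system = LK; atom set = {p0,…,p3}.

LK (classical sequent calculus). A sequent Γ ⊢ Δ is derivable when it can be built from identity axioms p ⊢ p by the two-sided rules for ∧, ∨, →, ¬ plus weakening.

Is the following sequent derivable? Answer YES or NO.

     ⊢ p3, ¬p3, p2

Derivation (root first):
[WR]  ⊢ p3, ¬p3, p2
  [¬R]  ⊢ p3, ¬p3
    [Ax] p3 ⊢ p3

Result: YES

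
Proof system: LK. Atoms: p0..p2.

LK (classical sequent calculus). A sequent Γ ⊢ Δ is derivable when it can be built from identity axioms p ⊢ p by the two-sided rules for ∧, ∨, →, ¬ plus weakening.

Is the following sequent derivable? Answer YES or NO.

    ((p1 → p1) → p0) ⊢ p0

Proof tree:
[→L] ((p1 → p1) → p0) ⊢ p0
  [→R]  ⊢ (p1 → p1)
    [Ax] p1 ⊢ p1
  [Ax] p0 ⊢ p0

Result: YES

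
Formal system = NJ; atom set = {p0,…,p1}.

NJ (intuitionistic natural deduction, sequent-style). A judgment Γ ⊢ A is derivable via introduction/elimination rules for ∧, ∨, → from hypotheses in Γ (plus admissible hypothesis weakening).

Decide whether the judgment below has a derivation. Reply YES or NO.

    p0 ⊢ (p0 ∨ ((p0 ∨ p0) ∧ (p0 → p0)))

Proof tree:
[∨I₂] p0 ⊢ (p0 ∨ ((p0 ∨ p0) ∧ (p0 → p0)))
  [∧I] p0 ⊢ ((p0 ∨ p0) ∧ (p0 → p0))
    [∨I₂] p0 ⊢ (p0 ∨ p0)
      [Ax] p0 ⊢ p0
    [→I]  ⊢ (p0 → p0)
      [Ax] p0 ⊢ p0

Result: YES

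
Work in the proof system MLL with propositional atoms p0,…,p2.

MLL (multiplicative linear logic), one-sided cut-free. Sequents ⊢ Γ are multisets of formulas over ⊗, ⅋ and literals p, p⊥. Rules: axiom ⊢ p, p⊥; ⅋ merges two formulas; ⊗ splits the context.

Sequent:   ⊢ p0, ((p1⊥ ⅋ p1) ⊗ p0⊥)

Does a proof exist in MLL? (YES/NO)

Derivation trace:
[⊗]  ⊢ p0, ((p1⊥ ⅋ p1) ⊗ p0⊥)
  [⅋]  ⊢ (p1⊥ ⅋ p1)
    [Ax]  ⊢ p1, p1⊥
  [Ax]  ⊢ p0, p0⊥

Result: YES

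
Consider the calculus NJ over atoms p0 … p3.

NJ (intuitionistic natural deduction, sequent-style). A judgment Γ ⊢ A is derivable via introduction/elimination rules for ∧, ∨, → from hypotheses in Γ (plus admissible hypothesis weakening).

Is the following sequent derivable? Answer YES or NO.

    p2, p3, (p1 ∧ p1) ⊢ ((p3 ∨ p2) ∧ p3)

Derivation trace:
[∧I] p2, p3, (p1 ∧ p1) ⊢ ((p3 ∨ p2) ∧ p3)
  [Wk] p2, (p1 ∧ p1) ⊢ (p3 ∨ p2)
    [∨I₂] p2 ⊢ (p3 ∨ p2)
      [Ax] p2 ⊢ p2
  [Ax] p3 ⊢ p3

Result: YES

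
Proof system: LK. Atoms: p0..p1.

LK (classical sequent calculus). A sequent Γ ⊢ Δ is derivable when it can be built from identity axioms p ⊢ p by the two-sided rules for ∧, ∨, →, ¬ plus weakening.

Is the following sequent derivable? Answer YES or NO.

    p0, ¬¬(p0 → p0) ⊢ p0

Proof tree:
[¬L] p0, ¬¬(p0 → p0) ⊢ p0
  [¬R] p0 ⊢ p0, ¬(p0 → p0)
    [→L] p0, (p0 → p0) ⊢ p0
      [Ax] p0 ⊢ p0
      [WL] p0, p0 ⊢ p0
        [Ax] p0 ⊢ p0

Result: YES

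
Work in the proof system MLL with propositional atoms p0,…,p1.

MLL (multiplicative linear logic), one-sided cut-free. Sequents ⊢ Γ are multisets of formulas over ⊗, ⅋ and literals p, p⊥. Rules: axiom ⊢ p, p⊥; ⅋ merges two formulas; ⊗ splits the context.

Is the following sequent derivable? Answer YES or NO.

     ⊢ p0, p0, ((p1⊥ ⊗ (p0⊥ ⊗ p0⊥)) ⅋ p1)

Derivation trace:
[⅋]  ⊢ p0, p0, ((p1⊥ ⊗ (p0⊥ ⊗ p0⊥)) ⅋ p1)
  [⊗]  ⊢ p1, p0, p0, (p1⊥ ⊗ (p0⊥ ⊗ p0⊥))
    [Ax]  ⊢ p1, p1⊥
    [⊗]  ⊢ p0, p0, (p0⊥ ⊗ p0⊥)
      [Ax]  ⊢ p0, p0⊥
      [Ax]  ⊢ p0, p0⊥

Result: YES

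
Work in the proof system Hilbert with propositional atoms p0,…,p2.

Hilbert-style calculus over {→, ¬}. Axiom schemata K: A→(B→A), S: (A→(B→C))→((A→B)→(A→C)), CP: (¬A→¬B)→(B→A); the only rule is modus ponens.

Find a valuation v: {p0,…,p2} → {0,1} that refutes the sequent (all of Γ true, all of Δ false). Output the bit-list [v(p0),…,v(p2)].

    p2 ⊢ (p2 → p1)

Enumerate valuations to refute Γ ⊢ Δ:
  v=000: Γ:[p2=F] Δ:[(p2 → p1)=T] refutes=False
  v=001: Γ:[p2=T] Δ:[(p2 → p1)=F] refutes=True  ← countermodel

Result: [0, 0, 1]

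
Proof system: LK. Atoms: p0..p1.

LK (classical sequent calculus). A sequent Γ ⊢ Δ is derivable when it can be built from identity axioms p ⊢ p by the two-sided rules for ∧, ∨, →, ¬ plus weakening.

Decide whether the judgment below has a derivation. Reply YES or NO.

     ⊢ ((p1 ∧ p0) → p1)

Proof tree:
[→R]  ⊢ ((p1 ∧ p0) → p1)
  [∧L] (p1 ∧ p0) ⊢ p1
    [WL] p1, p0 ⊢ p1
      [Ax] p1 ⊢ p1

Result: YES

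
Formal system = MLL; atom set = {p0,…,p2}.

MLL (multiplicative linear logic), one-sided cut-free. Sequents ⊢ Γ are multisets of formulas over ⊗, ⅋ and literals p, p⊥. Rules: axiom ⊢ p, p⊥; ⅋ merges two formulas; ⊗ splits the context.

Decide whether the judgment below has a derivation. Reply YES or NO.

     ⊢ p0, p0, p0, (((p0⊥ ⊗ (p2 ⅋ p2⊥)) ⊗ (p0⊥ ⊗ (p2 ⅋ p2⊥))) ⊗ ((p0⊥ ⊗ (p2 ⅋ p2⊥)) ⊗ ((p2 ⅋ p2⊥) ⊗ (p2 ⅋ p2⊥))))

Derivation trace:
[⊗]  ⊢ p0, p0, p0, (((p0⊥ ⊗ (p2 ⅋ p2⊥)) ⊗ (p0⊥ ⊗ (p2 ⅋ p2⊥))) ⊗ ((p0⊥ ⊗ (p2 ⅋ p2⊥)) ⊗ ((p2 ⅋ p2⊥) ⊗ (p2 ⅋ p2⊥))))
  [⊗]  ⊢ p0, p0, ((p0⊥ ⊗ (p2 ⅋ p2⊥)) ⊗ (p0⊥ ⊗ (p2 ⅋ p2⊥)))
    [⊗]  ⊢ p0, (p0⊥ ⊗ (p2 ⅋ p2⊥))
      [Ax]  ⊢ p0, p0⊥
      [⅋]  ⊢ (p2 ⅋ p2⊥)
        [Ax]  ⊢ p2, p2⊥
    [⊗]  ⊢ p0, (p0⊥ ⊗ (p2 ⅋ p2⊥))
      [Ax]  ⊢ p0, p0⊥
      [⅋]  ⊢ (p2 ⅋ p2⊥)
        [Ax]  ⊢ p2, p2⊥
  [⊗]  ⊢ p0, ((p0⊥ ⊗ (p2 ⅋ p2⊥)) ⊗ ((p2 ⅋ p2⊥) ⊗ (p2 ⅋ p2⊥)))
    [⊗]  ⊢ p0, (p0⊥ ⊗ (p2 ⅋ p2⊥))
      [Ax]  ⊢ p0, p0⊥
      [⅋]  ⊢ (p2 ⅋ p2⊥)
        [Ax]  ⊢ p2, p2⊥
    [⊗]  ⊢ ((p2 ⅋ p2⊥) ⊗ (p2 ⅋ p2⊥))
      [⅋]  ⊢ (p2 ⅋ p2⊥)
        [Ax]  ⊢ p2, p2⊥
      [⅋]  ⊢ (p2 ⅋ p2⊥)
        [Ax]  ⊢ p2, p2⊥

Result: YES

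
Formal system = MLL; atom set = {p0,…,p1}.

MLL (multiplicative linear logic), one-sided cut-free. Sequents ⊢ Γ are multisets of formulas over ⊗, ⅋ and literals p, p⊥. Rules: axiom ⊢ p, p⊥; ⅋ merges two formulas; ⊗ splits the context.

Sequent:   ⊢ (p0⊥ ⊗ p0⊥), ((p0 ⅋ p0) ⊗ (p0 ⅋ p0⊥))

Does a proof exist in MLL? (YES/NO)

Proof tree:
[⊗]  ⊢ (p0⊥ ⊗ p0⊥), ((p0 ⅋ p0) ⊗ (p0 ⅋ p0⊥))
  [⅋]  ⊢ (p0⊥ ⊗ p0⊥), (p0 ⅋ p0)
    [⊗]  ⊢ p0, p0, (p0⊥ ⊗ p0⊥)
      [Ax]  ⊢ p0, p0⊥
      [Ax]  ⊢ p0, p0⊥
  [⅋]  ⊢ (p0 ⅋ p0⊥)
    [Ax]  ⊢ p0, p0⊥

Result: YES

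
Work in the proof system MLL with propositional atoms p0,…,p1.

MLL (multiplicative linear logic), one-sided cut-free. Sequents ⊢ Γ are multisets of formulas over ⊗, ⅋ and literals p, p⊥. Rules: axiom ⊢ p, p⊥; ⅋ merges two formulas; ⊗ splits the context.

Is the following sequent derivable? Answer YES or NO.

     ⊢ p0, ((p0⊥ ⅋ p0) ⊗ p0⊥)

Proof tree:
[⊗]  ⊢ p0, ((p0⊥ ⅋ p0) ⊗ p0⊥)
  [⅋]  ⊢ (p0⊥ ⅋ p0)
    [Ax]  ⊢ p0, p0⊥
  [Ax]  ⊢ p0, p0⊥

Result: YES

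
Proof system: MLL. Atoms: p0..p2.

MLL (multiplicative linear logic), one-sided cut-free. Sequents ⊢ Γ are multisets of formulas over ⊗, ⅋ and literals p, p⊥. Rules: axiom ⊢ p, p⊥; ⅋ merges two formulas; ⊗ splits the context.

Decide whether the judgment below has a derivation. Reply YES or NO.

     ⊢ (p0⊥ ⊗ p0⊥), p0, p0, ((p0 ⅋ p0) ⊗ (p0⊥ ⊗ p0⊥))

Derivation trace:
[⊗]  ⊢ (p0⊥ ⊗ p0⊥), p0, p0, ((p0 ⅋ p0) ⊗ (p0⊥ ⊗ p0⊥))
  [⅋]  ⊢ (p0⊥ ⊗ p0⊥), (p0 ⅋ p0)
    [⊗]  ⊢ p0, p0, (p0⊥ ⊗ p0⊥)
      [Ax]  ⊢ p0, p0⊥
      [Ax]  ⊢ p0, p0⊥
  [⊗]  ⊢ p0, p0, (p0⊥ ⊗ p0⊥)
    [Ax]  ⊢ p0, p0⊥
    [Ax]  ⊢ p0, p0⊥

Result: YES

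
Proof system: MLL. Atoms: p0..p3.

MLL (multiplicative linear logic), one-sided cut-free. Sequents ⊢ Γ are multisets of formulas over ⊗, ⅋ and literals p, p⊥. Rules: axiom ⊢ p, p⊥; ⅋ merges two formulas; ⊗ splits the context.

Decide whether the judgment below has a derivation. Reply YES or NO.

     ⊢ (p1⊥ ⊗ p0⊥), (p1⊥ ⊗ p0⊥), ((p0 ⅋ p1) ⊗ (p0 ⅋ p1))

Derivation (root first):
[⊗]  ⊢ (p1⊥ ⊗ p0⊥), (p1⊥ ⊗ p0⊥), ((p0 ⅋ p1) ⊗ (p0 ⅋ p1))
  [⅋]  ⊢ (p1⊥ ⊗ p0⊥), (p0 ⅋ p1)
    [⊗]  ⊢ p1, p0, (p1⊥ ⊗ p0⊥)
      [Ax]  ⊢ p1, p1⊥
      [Ax]  ⊢ p0, p0⊥
  [⅋]  ⊢ (p1⊥ ⊗ p0⊥), (p0 ⅋ p1)
    [⊗]  ⊢ p1, p0, (p1⊥ ⊗ p0⊥)
      [Ax]  ⊢ p1, p1⊥
      [Ax]  ⊢ p0, p0⊥

Result: YES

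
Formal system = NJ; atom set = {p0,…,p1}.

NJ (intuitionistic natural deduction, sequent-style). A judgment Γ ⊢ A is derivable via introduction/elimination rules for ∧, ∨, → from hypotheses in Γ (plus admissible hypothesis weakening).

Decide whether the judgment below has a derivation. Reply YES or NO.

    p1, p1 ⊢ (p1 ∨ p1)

Derivation trace:
[Wk] p1, p1 ⊢ (p1 ∨ p1)
  [∨I₂] p1 ⊢ (p1 ∨ p1)
    [Ax] p1 ⊢ p1

Result: YES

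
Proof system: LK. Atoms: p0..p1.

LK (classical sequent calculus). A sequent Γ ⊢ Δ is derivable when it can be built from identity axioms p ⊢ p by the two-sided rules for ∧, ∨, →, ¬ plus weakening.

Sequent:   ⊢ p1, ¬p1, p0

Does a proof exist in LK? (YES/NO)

Proof tree:
[WR]  ⊢ p1, ¬p1, p0
  [¬R]  ⊢ p1, ¬p1
    [Ax] p1 ⊢ p1

Result: YES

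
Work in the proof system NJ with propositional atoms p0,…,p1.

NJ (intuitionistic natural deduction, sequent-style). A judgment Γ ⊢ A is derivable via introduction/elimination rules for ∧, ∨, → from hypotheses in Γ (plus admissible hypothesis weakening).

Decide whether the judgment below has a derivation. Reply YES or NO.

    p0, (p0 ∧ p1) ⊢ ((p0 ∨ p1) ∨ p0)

Proof tree:
[∨I₁] p0, (p0 ∧ p1) ⊢ ((p0 ∨ p1) ∨ p0)
  [Wk] p0, (p0 ∧ p1) ⊢ (p0 ∨ p1)
    [∨I₁] p0 ⊢ (p0 ∨ p1)
      [Ax] p0 ⊢ p0

Result: YES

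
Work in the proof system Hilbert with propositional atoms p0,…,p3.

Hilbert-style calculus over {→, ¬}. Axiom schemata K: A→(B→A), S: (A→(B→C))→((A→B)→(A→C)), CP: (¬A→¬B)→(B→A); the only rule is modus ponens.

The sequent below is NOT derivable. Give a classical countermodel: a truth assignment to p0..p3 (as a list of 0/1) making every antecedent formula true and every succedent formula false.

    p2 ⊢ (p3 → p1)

Truth-table refutation:
  v=0000: Γ:[p2=F] Δ:[(p3 → p1)=T] refutes=False
  v=0001: Γ:[p2=F] Δ:[(p3 → p1)=F] refutes=False
  v=0010: Γ:[p2=T] Δ:[(p3 → p1)=T] refutes=False
  v=0011: Γ:[p2=T] Δ:[(p3 → p1)=F] refutes=True  ← countermodel

Result: [0, 0, 1, 1]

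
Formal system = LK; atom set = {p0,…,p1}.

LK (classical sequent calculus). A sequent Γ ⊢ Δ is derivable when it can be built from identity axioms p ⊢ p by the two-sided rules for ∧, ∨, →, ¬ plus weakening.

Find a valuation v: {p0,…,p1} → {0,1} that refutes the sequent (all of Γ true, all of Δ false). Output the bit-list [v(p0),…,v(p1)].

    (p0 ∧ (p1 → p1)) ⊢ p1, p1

Truth-table refutation:
  v=00: Γ:[(p0 ∧ (p1 → p1))=F] Δ:[p1=F, p1=F] refutes=False
  v=01: Γ:[(p0 ∧ (p1 → p1))=F] Δ:[p1=T, p1=T] refutes=False
  v=10: Γ:[(p0 ∧ (p1 → p1))=T] Δ:[p1=F, p1=F] refutes=True  ← countermodel

Result: [1, 0]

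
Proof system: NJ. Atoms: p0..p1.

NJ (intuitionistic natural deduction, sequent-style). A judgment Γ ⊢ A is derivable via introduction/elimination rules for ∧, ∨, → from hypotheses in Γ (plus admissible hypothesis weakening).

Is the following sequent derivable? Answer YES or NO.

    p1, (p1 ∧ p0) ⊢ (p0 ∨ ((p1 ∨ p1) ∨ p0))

Derivation trace:
[∨I₂] p1, (p1 ∧ p0) ⊢ (p0 ∨ ((p1 ∨ p1) ∨ p0))
  [∨I₁] p1, (p1 ∧ p0) ⊢ ((p1 ∨ p1) ∨ p0)
    [∨I₂] p1, (p1 ∧ p0) ⊢ (p1 ∨ p1)
      [Wk] p1, (p1 ∧ p0) ⊢ p1
        [Ax] p1 ⊢ p1

Result: YES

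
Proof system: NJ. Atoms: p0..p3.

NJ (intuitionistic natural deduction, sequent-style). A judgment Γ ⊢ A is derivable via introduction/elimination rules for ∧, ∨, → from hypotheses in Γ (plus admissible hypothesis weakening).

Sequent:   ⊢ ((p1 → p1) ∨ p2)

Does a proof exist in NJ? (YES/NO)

Derivation (root first):
[∨I₁]  ⊢ ((p1 → p1) ∨ p2)
  [→I]  ⊢ (p1 → p1)
    [Ax] p1 ⊢ p1

Result: YES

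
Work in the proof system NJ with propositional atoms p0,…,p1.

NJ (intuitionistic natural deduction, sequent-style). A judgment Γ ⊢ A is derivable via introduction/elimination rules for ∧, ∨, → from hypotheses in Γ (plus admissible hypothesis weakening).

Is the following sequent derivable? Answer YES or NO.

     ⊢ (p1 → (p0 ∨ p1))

Proof tree:
[→I]  ⊢ (p1 → (p0 ∨ p1))
  [∨I₂] p1 ⊢ (p0 ∨ p1)
    [Ax] p1 ⊢ p1

Result: YES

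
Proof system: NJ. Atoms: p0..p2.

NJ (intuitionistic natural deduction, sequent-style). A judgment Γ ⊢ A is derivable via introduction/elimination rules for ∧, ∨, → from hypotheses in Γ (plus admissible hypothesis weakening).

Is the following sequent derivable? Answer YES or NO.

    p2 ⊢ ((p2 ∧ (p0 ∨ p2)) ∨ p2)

Proof tree:
[∨I₁] p2 ⊢ ((p2 ∧ (p0 ∨ p2)) ∨ p2)
  [∧I] p2 ⊢ (p2 ∧ (p0 ∨ p2))
    [Ax] p2 ⊢ p2
    [∨I₂] p2 ⊢ (p0 ∨ p2)
      [Ax] p2 ⊢ p2

Result: YES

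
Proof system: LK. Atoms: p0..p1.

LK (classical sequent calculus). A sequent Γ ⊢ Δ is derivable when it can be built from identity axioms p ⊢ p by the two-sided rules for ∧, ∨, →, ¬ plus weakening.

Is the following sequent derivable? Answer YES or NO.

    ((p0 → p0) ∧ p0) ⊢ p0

Derivation (root first):
[∧L] ((p0 → p0) ∧ p0) ⊢ p0
  [→L] p0, (p0 → p0) ⊢ p0
    [Ax] p0 ⊢ p0
    [Ax] p0 ⊢ p0

Result: YES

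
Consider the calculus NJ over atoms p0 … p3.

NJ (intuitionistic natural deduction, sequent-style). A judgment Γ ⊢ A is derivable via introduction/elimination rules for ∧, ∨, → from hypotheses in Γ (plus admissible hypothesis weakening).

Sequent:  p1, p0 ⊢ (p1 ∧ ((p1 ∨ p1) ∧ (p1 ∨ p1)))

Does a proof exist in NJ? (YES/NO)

Proof tree:
[∧I] p1, p0 ⊢ (p1 ∧ ((p1 ∨ p1) ∧ (p1 ∨ p1)))
  [Wk] p1, p0 ⊢ p1
    [Ax] p1 ⊢ p1
  [∧I] p1 ⊢ ((p1 ∨ p1) ∧ (p1 ∨ p1))
    [∨I₂] p1 ⊢ (p1 ∨ p1)
      [Ax] p1 ⊢ p1
    [∨I₂] p1 ⊢ (p1 ∨ p1)
      [Ax] p1 ⊢ p1

Result: YES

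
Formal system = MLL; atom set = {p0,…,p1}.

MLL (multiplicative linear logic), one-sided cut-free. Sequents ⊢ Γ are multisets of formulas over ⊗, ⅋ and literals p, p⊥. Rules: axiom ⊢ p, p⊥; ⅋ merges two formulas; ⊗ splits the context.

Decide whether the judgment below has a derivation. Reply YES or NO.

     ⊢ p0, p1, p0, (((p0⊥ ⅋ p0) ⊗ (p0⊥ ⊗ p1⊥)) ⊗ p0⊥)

Proof tree:
[⊗]  ⊢ p0, p1, p0, (((p0⊥ ⅋ p0) ⊗ (p0⊥ ⊗ p1⊥)) ⊗ p0⊥)
  [⊗]  ⊢ p0, p1, ((p0⊥ ⅋ p0) ⊗ (p0⊥ ⊗ p1⊥))
    [⅋]  ⊢ (p0⊥ ⅋ p0)
      [Ax]  ⊢ p0, p0⊥
    [⊗]  ⊢ p0, p1, (p0⊥ ⊗ p1⊥)
      [Ax]  ⊢ p0, p0⊥
      [Ax]  ⊢ p1, p1⊥
  [Ax]  ⊢ p0, p0⊥

Result: YES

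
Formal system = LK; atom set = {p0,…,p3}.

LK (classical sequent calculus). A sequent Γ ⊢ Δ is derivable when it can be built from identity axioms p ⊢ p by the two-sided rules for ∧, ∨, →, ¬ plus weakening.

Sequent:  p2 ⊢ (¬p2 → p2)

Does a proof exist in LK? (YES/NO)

Derivation (root first):
[→R] p2 ⊢ (¬p2 → p2)
  [WR] p2, ¬p2 ⊢ p2
    [¬L] p2, ¬p2 ⊢ 
      [Ax] p2 ⊢ p2

Result: YES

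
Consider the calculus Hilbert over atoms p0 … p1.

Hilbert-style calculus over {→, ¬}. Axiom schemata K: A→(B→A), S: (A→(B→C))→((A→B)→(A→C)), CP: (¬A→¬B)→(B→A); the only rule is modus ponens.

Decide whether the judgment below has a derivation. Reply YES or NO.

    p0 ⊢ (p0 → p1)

Truth-table refutation:
  v=00: Γ:[p0=F] Δ:[(p0 → p1)=T] refutes=False
  v=01: Γ:[p0=F] Δ:[(p0 → p1)=T] refutes=False
  v=10: Γ:[p0=T] Δ:[(p0 → p1)=F] refutes=True  ← countermodel

Result: NO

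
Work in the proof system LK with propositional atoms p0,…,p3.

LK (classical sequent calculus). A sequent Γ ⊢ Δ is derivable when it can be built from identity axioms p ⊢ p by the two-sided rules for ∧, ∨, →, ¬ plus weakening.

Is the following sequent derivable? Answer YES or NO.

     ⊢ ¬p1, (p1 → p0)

Search for a countermodel by truth-table:
  v=0000: Γ:[] Δ:[¬p1=T, (p1 → p0)=T] refutes=False
  v=0001: Γ:[] Δ:[¬p1=T, (p1 → p0)=T] refutes=False
  v=0010: Γ:[] Δ:[¬p1=T, (p1 → p0)=T] refutes=False
  v=0011: Γ:[] Δ:[¬p1=T, (p1 → p0)=T] refutes=False
  v=0100: Γ:[] Δ:[¬p1=F, (p1 → p0)=F] refutes=True  ← countermodel

Result: NO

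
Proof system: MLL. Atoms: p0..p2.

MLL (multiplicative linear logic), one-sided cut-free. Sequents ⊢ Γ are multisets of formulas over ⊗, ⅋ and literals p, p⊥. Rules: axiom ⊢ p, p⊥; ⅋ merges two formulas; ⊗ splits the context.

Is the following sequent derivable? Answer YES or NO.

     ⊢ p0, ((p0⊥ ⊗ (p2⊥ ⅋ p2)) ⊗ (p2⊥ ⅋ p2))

Proof tree:
[⊗]  ⊢ p0, ((p0⊥ ⊗ (p2⊥ ⅋ p2)) ⊗ (p2⊥ ⅋ p2))
  [⊗]  ⊢ p0, (p0⊥ ⊗ (p2⊥ ⅋ p2))
    [Ax]  ⊢ p0, p0⊥
    [⅋]  ⊢ (p2⊥ ⅋ p2)
      [Ax]  ⊢ p2, p2⊥
  [⅋]  ⊢ (p2⊥ ⅋ p2)
    [Ax]  ⊢ p2, p2⊥

Result: YES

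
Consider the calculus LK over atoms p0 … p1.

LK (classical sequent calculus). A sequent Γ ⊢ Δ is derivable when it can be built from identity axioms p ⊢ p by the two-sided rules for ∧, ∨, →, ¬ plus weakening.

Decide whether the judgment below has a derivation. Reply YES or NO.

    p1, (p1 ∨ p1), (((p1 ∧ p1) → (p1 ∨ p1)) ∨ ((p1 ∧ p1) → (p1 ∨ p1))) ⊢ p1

Derivation trace:
[∨L] p1, (p1 ∨ p1), (((p1 ∧ p1) → (p1 ∨ p1)) ∨ ((p1 ∧ p1) → (p1 ∨ p1))) ⊢ p1
  [→L] p1, (p1 ∨ p1), ((p1 ∧ p1) → (p1 ∨ p1)) ⊢ p1
    [∧R] p1, (p1 ∨ p1) ⊢ (p1 ∧ p1)
      [∨L] (p1 ∨ p1) ⊢ p1
        [Ax] p1 ⊢ p1
        [Ax] p1 ⊢ p1
      [Ax] p1 ⊢ p1
    [∨L] (p1 ∨ p1) ⊢ p1
      [Ax] p1 ⊢ p1
      [Ax] p1 ⊢ p1
  [→L] p1, (p1 ∨ p1), ((p1 ∧ p1) → (p1 ∨ p1)) ⊢ p1
    [∧R] p1, (p1 ∨ p1) ⊢ (p1 ∧ p1)
      [∨L] (p1 ∨ p1) ⊢ p1
        [Ax] p1 ⊢ p1
        [Ax] p1 ⊢ p1
      [Ax] p1 ⊢ p1
    [∨L] (p1 ∨ p1) ⊢ p1
      [Ax] p1 ⊢ p1
      [Ax] p1 ⊢ p1

Result: YES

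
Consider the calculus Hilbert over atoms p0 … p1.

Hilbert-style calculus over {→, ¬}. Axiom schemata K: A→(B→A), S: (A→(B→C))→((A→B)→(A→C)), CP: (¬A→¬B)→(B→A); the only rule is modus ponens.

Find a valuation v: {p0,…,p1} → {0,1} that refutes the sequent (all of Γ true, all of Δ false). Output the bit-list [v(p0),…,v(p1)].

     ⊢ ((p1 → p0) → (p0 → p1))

Enumerate valuations to refute Γ ⊢ Δ:
  v=00: Γ:[] Δ:[((p1 → p0) → (p0 → p1))=T] refutes=False
  v=01: Γ:[] Δ:[((p1 → p0) → (p0 → p1))=T] refutes=False
  v=10: Γ:[] Δ:[((p1 → p0) → (p0 → p1))=F] refutes=True  ← countermodel

Result: [1, 0]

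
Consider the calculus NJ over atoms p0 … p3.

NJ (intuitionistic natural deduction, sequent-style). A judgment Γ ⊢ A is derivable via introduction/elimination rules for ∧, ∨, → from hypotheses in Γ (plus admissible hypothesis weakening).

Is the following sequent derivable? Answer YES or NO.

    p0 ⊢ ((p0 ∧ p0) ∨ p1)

Derivation trace:
[∨I₁] p0 ⊢ ((p0 ∧ p0) ∨ p1)
  [∧I] p0 ⊢ (p0 ∧ p0)
    [Ax] p0 ⊢ p0
    [Ax] p0 ⊢ p0

Result: YES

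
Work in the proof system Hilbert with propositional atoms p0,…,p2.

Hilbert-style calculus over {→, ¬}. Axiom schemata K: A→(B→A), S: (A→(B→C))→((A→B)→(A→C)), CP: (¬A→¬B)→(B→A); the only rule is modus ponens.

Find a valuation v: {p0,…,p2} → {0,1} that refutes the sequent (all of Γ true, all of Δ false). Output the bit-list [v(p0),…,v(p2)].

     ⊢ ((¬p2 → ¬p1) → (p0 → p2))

Search for a countermodel by truth-table:
  v=000: Γ:[] Δ:[((¬p2 → ¬p1) → (p0 → p2))=T] refutes=False
  v=001: Γ:[] Δ:[((¬p2 → ¬p1) → (p0 → p2))=T] refutes=False
  v=010: Γ:[] Δ:[((¬p2 → ¬p1) → (p0 → p2))=T] refutes=False
  v=011: Γ:[] Δ:[((¬p2 → ¬p1) → (p0 → p2))=T] refutes=False
  v=100: Γ:[] Δ:[((¬p2 → ¬p1) → (p0 → p2))=F] refutes=True  ← countermodel

Result: [1, 0, 0]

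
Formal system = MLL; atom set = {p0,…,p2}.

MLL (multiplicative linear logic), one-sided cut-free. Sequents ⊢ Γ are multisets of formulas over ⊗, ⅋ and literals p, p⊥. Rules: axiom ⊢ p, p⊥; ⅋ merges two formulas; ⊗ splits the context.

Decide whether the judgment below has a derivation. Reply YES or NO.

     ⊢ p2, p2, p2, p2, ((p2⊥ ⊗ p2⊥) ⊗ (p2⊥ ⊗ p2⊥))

Proof tree:
[⊗]  ⊢ p2, p2, p2, p2, ((p2⊥ ⊗ p2⊥) ⊗ (p2⊥ ⊗ p2⊥))
  [⊗]  ⊢ p2, p2, (p2⊥ ⊗ p2⊥)
    [Ax]  ⊢ p2, p2⊥
    [Ax]  ⊢ p2, p2⊥
  [⊗]  ⊢ p2, p2, (p2⊥ ⊗ p2⊥)
    [Ax]  ⊢ p2, p2⊥
    [Ax]  ⊢ p2, p2⊥

Result: YES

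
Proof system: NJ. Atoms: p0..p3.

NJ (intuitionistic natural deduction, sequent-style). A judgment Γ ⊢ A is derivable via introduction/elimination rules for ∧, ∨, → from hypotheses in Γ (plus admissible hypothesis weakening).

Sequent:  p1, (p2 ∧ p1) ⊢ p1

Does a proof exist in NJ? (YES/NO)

Derivation trace:
[→E] p1, (p2 ∧ p1) ⊢ p1
  [→I] (p2 ∧ p1) ⊢ (p1 → p1)
    [Wk] p1, (p2 ∧ p1) ⊢ p1
      [Ax] p1 ⊢ p1
  [Ax] p1 ⊢ p1

Result: YES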